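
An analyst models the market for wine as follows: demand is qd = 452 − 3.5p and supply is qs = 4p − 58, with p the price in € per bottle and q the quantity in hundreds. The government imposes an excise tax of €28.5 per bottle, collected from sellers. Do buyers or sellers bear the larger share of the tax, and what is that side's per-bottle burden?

Buyers bear the larger share: €15.2 per bottle.

Without the tax, 452 − 3.5p = 4p − 58 gives 7.5p = 510, so p* = €68 and q* = 214.
With the tax collected from sellers, supply shifts: qs = 4(p − 28.5) − 58.
New equilibrium: buyers pay €83.2, sellers receive €54.7, q = 160.8. (Wedge: pb − ps = 28.5.)
Per-bottle burden: buyers €15.2, sellers €13.3.
Buyers take the larger share because demand is less price-elastic here (demand slope 3.5 vs supply slope 4).
The less price-elastic side of the market bears the larger share of a per-unit tax.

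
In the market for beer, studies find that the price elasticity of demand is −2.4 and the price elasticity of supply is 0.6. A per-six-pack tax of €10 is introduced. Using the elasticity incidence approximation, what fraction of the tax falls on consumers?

Consumers' share ≈ 0.2.

Incidence ratio: consumers' share ≈ εs / (εs + |εd|) = 0.6 / (0.6 + 2.4) = 0.2.
Supply is the less elastic side, so consumers bear the smaller share.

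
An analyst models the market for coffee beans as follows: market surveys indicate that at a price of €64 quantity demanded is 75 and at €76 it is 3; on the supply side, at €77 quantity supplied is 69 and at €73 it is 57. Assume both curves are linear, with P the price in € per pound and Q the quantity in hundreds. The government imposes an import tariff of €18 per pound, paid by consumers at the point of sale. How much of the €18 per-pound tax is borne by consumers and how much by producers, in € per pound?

Consumers bear €6 per pound; producers bear €12 per pound.

Demand slope: (3 − 75)/(76 − 64) = -6, so Qd = 459 − 6P.
Supply slope: (57 − 69)/(73 − 77) = 3, so Qs = 3P − 162.
Without the tax, 459 − 6P = 3P − 162 gives 9P = 621, so P* = €69 and Q* = 45.
With the tax collected from consumers, demand (in seller-price terms) shifts: Qd = 459 − 6(P + 18).
Solving gives Q = 9 with consumers paying €75 and producers receiving €57 (the €18 wedge).
Burden on consumers: €6; on producers: €12. (They sum to €18.)
The less price-elastic side of the market bears the larger share of a per-unit tax.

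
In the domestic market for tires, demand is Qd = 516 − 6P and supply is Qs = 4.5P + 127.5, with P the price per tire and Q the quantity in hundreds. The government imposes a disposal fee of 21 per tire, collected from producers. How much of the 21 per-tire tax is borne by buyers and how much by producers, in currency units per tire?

Buyers bear 9 per tire; producers bear 12 per tire.

Without the tax, 516 − 6P = 4.5P + 127.5 gives 10.5P = 388.5, so P* = 37 and Q* = 294.
With the tax collected from producers, supply shifts: Qs = 4.5(P − 21) + 127.5.
New equilibrium: buyers pay 46, producers receive 25, Q = 240. (Wedge: Pb − Ps = 21.)
Burden on buyers: 9; on producers: 12. (They sum to 21.)
The less price-elastic side of the market bears the larger share of a per-unit tax.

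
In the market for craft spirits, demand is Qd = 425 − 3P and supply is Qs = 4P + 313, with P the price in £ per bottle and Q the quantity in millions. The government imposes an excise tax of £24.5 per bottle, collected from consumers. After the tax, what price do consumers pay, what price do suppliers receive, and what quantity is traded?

Before the tax: set 425 − 3P = 4P + 313 → P* = £16, Q* = 377.
With the tax collected from consumers, demand (in seller-price terms) shifts: Qd = 425 − 3(P + 24.5).
Solving gives Q = 335 with consumers paying £30 and suppliers receiving £5.5 (the £24.5 wedge).

Consumers pay £30; suppliers receive £5.5; quantity = 335.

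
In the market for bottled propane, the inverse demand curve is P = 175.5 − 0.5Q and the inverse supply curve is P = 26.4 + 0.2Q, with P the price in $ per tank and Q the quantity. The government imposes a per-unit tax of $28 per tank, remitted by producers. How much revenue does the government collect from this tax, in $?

Inverting to Q(P) form: Qd = 351 − 2P; Qs = 5P − 132.
Before the tax: set 351 − 2P = 5P − 132 → P* = $69, Q* = 213.
With the tax collected from producers, supply shifts: Qs = 5(P − 28) − 132.
New equilibrium: consumers pay $89, producers receive $61, Q = 173. (Wedge: Pb − Ps = 28.)
Revenue = t · Q = 28 · 173 = $4844.

Tax revenue = $4844.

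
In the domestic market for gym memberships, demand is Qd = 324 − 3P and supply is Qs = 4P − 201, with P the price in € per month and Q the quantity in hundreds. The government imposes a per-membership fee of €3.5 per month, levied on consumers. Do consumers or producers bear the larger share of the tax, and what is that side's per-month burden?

Consumers bear the larger share: €2 per month.

Without the tax, 324 − 3P = 4P − 201 gives 7P = 525, so P* = €75 and Q* = 99.
With the tax collected from consumers, demand (in seller-price terms) shifts: Qd = 324 − 3(P + 3.5).
New equilibrium: consumers pay €77, producers receive €73.5, Q = 93. (Wedge: Pb − Ps = 3.5.)
Per-month burden: consumers €2, producers €1.5.
Consumers take the larger share because demand is less price-elastic here (demand slope 3 vs supply slope 4).
The less price-elastic side of the market bears the larger share of a per-unit tax.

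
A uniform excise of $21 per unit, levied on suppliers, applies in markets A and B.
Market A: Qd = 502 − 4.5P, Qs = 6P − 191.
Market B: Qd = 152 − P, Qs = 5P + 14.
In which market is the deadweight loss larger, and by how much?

Market A, by $383.25.

Market A: pre-tax P* = $66, Q* = 205; post-tax Q = 151; deadweight loss = $567.
Market B: pre-tax P* = $23, Q* = 129; post-tax Q = 111.5; deadweight loss = $183.75.
Difference: $567 vs $183.75 → market A is larger by $383.25.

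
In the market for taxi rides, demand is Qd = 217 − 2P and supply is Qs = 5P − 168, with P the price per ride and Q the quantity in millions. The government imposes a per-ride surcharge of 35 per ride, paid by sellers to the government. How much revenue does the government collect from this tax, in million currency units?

Without the tax, 217 − 2P = 5P − 168 gives 7P = 385, so P* = 55 and Q* = 107.
With the tax collected from sellers, supply shifts: Qs = 5(P − 35) − 168.
Solving gives Q = 57 with consumers paying 80 and sellers receiving 45 (the 35 wedge).
Revenue = t · Q = 35 · 57 = 1995.

Tax revenue = 1995 million.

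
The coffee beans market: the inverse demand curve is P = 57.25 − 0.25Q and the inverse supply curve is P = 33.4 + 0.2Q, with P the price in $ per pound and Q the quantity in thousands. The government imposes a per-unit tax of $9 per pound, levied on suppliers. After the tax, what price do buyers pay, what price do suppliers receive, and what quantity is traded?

Buyers pay $49; suppliers receive $40; quantity = 33.

Inverting to Q(P) form: Qd = 229 − 4P; Qs = 5P − 167.
Without the tax, 229 − 4P = 5P − 167 gives 9P = 396, so P* = $44 and Q* = 53.
With the tax collected from suppliers, supply shifts: Qs = 5(P − 9) − 167.
Solving gives Q = 33 with buyers paying $49 and suppliers receiving $40 (the $9 wedge).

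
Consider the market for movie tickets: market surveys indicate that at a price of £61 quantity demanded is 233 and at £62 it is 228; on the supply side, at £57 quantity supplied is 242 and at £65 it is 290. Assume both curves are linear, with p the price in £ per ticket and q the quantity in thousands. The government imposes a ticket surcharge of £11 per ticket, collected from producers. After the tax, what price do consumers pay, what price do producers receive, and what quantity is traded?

Demand slope: (228 − 233)/(62 − 61) = -5, so qd = 538 − 5p.
Supply slope: (290 − 242)/(65 − 57) = 6, so qs = 6p − 100.
Without the tax, 538 − 5p = 6p − 100 gives 11p = 638, so p* = £58 and q* = 248.
With the tax collected from producers, supply shifts: qs = 6(p − 11) − 100.
New equilibrium: consumers pay £64, producers receive £53, q = 218. (Wedge: pb − ps = 11.)

Consumers pay £64; producers receive £53; quantity = 218.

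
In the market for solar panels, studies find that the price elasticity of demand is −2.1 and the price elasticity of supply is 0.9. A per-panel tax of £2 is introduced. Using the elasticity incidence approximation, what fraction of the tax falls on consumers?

Consumers' share ≈ 0.3.

Incidence ratio: consumers' share ≈ εs / (εs + |εd|) = 0.9 / (0.9 + 2.1) = 0.3.
Supply is the less elastic side, so consumers bear the smaller share.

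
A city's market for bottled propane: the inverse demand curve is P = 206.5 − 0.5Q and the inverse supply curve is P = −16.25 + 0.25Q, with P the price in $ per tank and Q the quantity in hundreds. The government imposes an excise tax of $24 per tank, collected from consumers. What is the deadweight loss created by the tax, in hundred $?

Inverting to Q(P) form: Qd = 413 − 2P; Qs = 4P + 65.
Without the tax, 413 − 2P = 4P + 65 gives 6P = 348, so P* = $58 and Q* = 297.
With the tax collected from consumers, demand (in seller-price terms) shifts: Qd = 413 − 2(P + 24).
New equilibrium: consumers pay $74, producers receive $50, Q = 265. (Wedge: Pb − Ps = 24.)
Quantity falls by |ΔQ| = |297 − 265| = 32.
DWL = ½ · t · |ΔQ| = ½ · 24 · 32 = $384.

Deadweight loss = $384 hundred.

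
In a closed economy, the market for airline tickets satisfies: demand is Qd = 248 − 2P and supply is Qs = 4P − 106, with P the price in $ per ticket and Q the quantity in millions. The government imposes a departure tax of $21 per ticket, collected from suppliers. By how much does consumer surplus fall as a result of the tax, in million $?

Without the tax, 248 − 2P = 4P − 106 gives 6P = 354, so P* = $59 and Q* = 130.
With the tax collected from suppliers, supply shifts: Qs = 4(P − 21) − 106.
New equilibrium: buyers pay $73, suppliers receive $52, Q = 102. (Wedge: Pb − Ps = 21.)
ΔCS is the trapezoid between Q = 102 and Q = 130 of height $14: ½ · (130 + 102) · 14 = $1624.

Consumer surplus falls by $1624 million.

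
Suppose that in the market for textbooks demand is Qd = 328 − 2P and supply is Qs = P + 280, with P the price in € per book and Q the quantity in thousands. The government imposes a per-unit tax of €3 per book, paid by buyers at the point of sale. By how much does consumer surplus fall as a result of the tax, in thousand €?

Before the tax: set 328 − 2P = P + 280 → P* = €16, Q* = 296.
With the tax collected from buyers, demand (in seller-price terms) shifts: Qd = 328 − 2(P + 3).
Solving gives Q = 294 with buyers paying €17 and producers receiving €14 (the €3 wedge).
ΔCS is the trapezoid between Q = 294 and Q = 296 of height €1: ½ · (296 + 294) · 1 = €295.

Consumer surplus falls by €295 thousand.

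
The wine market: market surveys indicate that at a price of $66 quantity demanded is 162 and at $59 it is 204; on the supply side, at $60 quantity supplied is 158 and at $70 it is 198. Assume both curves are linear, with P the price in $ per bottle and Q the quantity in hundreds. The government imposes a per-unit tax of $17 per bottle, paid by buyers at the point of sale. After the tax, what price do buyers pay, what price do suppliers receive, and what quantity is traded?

Demand slope: (204 − 162)/(59 − 66) = -6, so Qd = 558 − 6P.
Supply slope: (198 − 158)/(70 − 60) = 4, so Qs = 4P − 82.
Without the tax, 558 − 6P = 4P − 82 gives 10P = 640, so P* = $64 and Q* = 174.
With the tax collected from buyers, demand (in seller-price terms) shifts: Qd = 558 − 6(P + 17).
Solving gives Q = 133.2 with buyers paying $70.8 and suppliers receiving $53.8 (the $17 wedge).
The less price-elastic side of the market bears the larger share of a per-unit tax.

Buyers pay $70.8; suppliers receive $53.8; quantity = 133.2.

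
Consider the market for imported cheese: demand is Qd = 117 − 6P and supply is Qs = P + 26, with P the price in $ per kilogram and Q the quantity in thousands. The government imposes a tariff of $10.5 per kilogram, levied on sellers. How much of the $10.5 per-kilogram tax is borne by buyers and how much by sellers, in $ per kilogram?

Without the tax, 117 − 6P = P + 26 gives 7P = 91, so P* = $13 and Q* = 39.
With the tax collected from sellers, supply shifts: Qs = (P − 10.5) + 26.
New equilibrium: buyers pay $14.5, sellers receive $4, Q = 30. (Wedge: Pb − Ps = 10.5.)
Burden on buyers: $1.5; on sellers: $9. (They sum to $10.5.)

Buyers bear $1.5 per kilogram; sellers bear $9 per kilogram.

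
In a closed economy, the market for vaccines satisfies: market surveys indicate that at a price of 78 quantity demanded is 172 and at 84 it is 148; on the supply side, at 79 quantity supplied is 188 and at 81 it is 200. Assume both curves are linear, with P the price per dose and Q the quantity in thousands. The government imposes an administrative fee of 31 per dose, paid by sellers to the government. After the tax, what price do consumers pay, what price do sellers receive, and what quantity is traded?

Demand slope: (148 − 172)/(84 − 78) = -4, so Qd = 484 − 4P.
Supply slope: (200 − 188)/(81 − 79) = 6, so Qs = 6P − 286.
Without the tax, 484 − 4P = 6P − 286 gives 10P = 770, so P* = 77 and Q* = 176.
With the tax collected from sellers, supply shifts: Qs = 6(P − 31) − 286.
New equilibrium: consumers pay 95.6, sellers receive 64.6, Q = 101.6. (Wedge: Pb − Ps = 31.)
The less price-elastic side of the market bears the larger share of a per-unit tax.

Consumers pay 95.6; sellers receive 64.6; quantity = 101.6.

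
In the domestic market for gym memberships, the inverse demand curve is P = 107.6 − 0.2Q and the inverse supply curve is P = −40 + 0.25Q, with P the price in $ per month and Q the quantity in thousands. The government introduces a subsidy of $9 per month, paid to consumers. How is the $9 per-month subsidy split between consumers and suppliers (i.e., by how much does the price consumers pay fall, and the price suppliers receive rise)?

Consumers gain $4 per month; suppliers gain $5 per month.

Inverting to Q(P) form: Qd = 538 − 5P; Qs = 4P + 160.
Without the subsidy, 538 − 5P = 4P + 160 gives 9P = 378, so P* = $42 and Q* = 328.
With a per-unit subsidy paid to consumers, each effectively pays P − 9, so demand becomes Qd = 538 − 5(P − 9).
New equilibrium: consumers pay $38, suppliers receive $47, Q = 348. (Wedge: Pb − Ps = −9.)
Gain to consumers: $4; to suppliers: $5. (They sum to $9.)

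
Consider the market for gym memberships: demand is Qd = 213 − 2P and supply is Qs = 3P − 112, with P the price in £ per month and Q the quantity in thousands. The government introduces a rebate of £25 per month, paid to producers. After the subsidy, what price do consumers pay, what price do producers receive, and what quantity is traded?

Consumers pay £50; producers receive £75; quantity = 113.

Without the subsidy, 213 − 2P = 3P − 112 gives 5P = 325, so P* = £65 and Q* = 83.
With a per-unit subsidy paid to producers, each receives P + 25 per unit sold, so supply becomes Qs = 3(P + 25) − 112.
Solving gives Q = 113 with consumers paying £50 and producers receiving £75 (the £25 wedge).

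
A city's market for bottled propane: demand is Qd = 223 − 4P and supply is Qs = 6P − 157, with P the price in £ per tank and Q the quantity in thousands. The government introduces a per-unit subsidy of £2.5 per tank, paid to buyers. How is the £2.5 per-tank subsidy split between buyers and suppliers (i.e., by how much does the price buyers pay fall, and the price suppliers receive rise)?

Without the subsidy, 223 − 4P = 6P − 157 gives 10P = 380, so P* = £38 and Q* = 71.
With a per-unit subsidy paid to buyers, each effectively pays P − 2.5, so demand becomes Qd = 223 − 4(P − 2.5).
Solving gives Q = 77 with buyers paying £36.5 and suppliers receiving £39 (the £2.5 wedge).
Gain to buyers: £1.5; to suppliers: £1. (They sum to £2.5.)

Buyers gain £1.5 per tank; suppliers gain £1 per tank.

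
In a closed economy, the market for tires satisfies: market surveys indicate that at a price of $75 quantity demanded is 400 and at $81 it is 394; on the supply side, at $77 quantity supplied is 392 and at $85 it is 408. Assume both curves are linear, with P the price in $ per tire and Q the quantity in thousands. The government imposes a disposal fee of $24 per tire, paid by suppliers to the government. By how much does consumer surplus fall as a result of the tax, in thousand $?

Consumer surplus falls by $6208 thousand.

Demand slope: (394 − 400)/(81 − 75) = -1, so Qd = 475 − P.
Supply slope: (408 − 392)/(85 − 77) = 2, so Qs = 2P + 238.
Without the tax, 475 − P = 2P + 238 gives 3P = 237, so P* = $79 and Q* = 396.
With the tax collected from suppliers, supply shifts: Qs = 2(P − 24) + 238.
Solving gives Q = 380 with consumers paying $95 and suppliers receiving $71 (the $24 wedge).
ΔCS is the trapezoid between Q = 380 and Q = 396 of height $16: ½ · (396 + 380) · 16 = $6208.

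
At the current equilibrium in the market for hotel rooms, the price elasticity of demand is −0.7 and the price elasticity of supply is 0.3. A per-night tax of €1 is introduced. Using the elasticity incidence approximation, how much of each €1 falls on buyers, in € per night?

Buyers bear ≈ €0.3 per night.

Incidence ratio: buyers' share ≈ εs / (εs + |εd|) = 0.3 / (0.3 + 0.7) = 0.3.
So buyers bear ≈ 0.3 × €1 = €0.3; suppliers bear €0.7.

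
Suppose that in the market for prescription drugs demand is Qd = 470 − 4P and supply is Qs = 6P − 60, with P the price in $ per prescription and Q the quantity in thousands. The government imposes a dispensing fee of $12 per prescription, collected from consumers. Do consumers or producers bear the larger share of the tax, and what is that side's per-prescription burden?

Without the tax, 470 − 4P = 6P − 60 gives 10P = 530, so P* = $53 and Q* = 258.
With the tax collected from consumers, demand (in seller-price terms) shifts: Qd = 470 − 4(P + 12).
New equilibrium: consumers pay $60.2, producers receive $48.2, Q = 229.2. (Wedge: Pb − Ps = 12.)
Per-prescription burden: consumers $7.2, producers $4.8.
Consumers take the larger share because demand is less price-elastic here (demand slope 4 vs supply slope 6).
The less price-elastic side of the market bears the larger share of a per-unit tax.

Consumers bear the larger share: $7.2 per prescription.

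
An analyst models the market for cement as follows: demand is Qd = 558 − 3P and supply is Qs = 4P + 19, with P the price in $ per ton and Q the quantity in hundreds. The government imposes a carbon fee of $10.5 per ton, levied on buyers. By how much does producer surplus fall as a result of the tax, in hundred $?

Producer surplus falls by $1431 hundred.

Without the tax, 558 − 3P = 4P + 19 gives 7P = 539, so P* = $77 and Q* = 327.
With the tax collected from buyers, demand (in seller-price terms) shifts: Qd = 558 − 3(P + 10.5).
New equilibrium: buyers pay $83, sellers receive $72.5, Q = 309. (Wedge: Pb − Ps = 10.5.)
ΔPS is the trapezoid between Q = 309 and Q = 327 of height $4.5: ½ · (327 + 309) · 4.5 = $1431.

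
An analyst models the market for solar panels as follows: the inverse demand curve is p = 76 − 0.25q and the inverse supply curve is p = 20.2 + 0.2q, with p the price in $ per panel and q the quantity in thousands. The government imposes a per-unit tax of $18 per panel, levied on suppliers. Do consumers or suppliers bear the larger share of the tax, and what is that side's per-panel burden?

Consumers bear the larger share: $10 per panel.

Rewrite in direct form: qd = 304 − 4p and qs = 5p − 101.
Before the tax: set 304 − 4p = 5p − 101 → p* = $45, q* = 124.
With the tax collected from suppliers, supply shifts: qs = 5(p − 18) − 101.
Solving gives q = 84 with consumers paying $55 and suppliers receiving $37 (the $18 wedge).
Per-panel burden: consumers $10, suppliers $8.
Consumers take the larger share because demand is less price-elastic here (demand slope 4 vs supply slope 5).
The less price-elastic side of the market bears the larger share of a per-unit tax.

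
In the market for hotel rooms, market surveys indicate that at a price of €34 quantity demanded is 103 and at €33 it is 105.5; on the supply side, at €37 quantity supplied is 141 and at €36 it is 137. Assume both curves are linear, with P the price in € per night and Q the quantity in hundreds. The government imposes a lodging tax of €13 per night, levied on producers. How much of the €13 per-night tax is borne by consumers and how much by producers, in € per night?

Consumers bear €8 per night; producers bear €5 per night.

Demand slope: (105.5 − 103)/(33 − 34) = -2.5, so Qd = 188 − 2.5P.
Supply slope: (137 − 141)/(36 − 37) = 4, so Qs = 4P − 7.
Without the tax, 188 − 2.5P = 4P − 7 gives 6.5P = 195, so P* = €30 and Q* = 113.
With the tax collected from producers, supply shifts: Qs = 4(P − 13) − 7.
New equilibrium: consumers pay €38, producers receive €25, Q = 93. (Wedge: Pb − Ps = 13.)
Burden on consumers: €8; on producers: €5. (They sum to €13.)
The less price-elastic side of the market bears the larger share of a per-unit tax.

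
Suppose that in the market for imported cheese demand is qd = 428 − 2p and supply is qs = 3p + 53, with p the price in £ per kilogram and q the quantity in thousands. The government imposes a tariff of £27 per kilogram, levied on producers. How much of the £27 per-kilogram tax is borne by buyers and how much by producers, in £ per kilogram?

Buyers bear £16.2 per kilogram; producers bear £10.8 per kilogram.

Before the tax: set 428 − 2p = 3p + 53 → p* = £75, q* = 278.
With the tax collected from producers, supply shifts: qs = 3(p − 27) + 53.
Solving gives q = 245.6 with buyers paying £91.2 and producers receiving £64.2 (the £27 wedge).
Burden on buyers: £16.2; on producers: £10.8. (They sum to £27.)
The less price-elastic side of the market bears the larger share of a per-unit tax.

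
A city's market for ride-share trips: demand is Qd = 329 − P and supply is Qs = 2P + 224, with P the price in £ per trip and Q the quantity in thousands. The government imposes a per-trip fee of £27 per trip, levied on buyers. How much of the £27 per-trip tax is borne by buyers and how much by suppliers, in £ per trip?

Before the tax: set 329 − P = 2P + 224 → P* = £35, Q* = 294.
With the tax collected from buyers, demand (in seller-price terms) shifts: Qd = 329 − (P + 27).
Solving gives Q = 276 with buyers paying £53 and suppliers receiving £26 (the £27 wedge).
Burden on buyers: £18; on suppliers: £9. (They sum to £27.)

Buyers bear £18 per trip; suppliers bear £9 per trip.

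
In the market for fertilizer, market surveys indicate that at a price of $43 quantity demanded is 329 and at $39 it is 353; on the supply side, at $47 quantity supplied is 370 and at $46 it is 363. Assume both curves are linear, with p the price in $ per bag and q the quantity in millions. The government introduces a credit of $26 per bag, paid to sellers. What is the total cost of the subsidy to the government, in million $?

Demand slope: (353 − 329)/(39 − 43) = -6, so qd = 587 − 6p.
Supply slope: (363 − 370)/(46 − 47) = 7, so qs = 7p + 41.
Before the subsidy: set 587 − 6p = 7p + 41 → p* = $42, q* = 335.
With a per-unit subsidy paid to sellers, each receives p + 26 per unit sold, so supply becomes qs = 7(p + 26) + 41.
Solving gives q = 419 with consumers paying $28 and sellers receiving $54 (the $26 wedge).
Outlay = t · Q = 26 · 419 = $10894.

Government outlay = $10894 million.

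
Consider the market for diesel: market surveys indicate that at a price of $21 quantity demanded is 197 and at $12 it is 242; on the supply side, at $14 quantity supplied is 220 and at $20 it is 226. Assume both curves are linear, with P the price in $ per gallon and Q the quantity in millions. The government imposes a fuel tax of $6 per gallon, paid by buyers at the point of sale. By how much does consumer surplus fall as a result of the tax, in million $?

Consumer surplus falls by $219.5 million.

Demand slope: (242 − 197)/(12 − 21) = -5, so Qd = 302 − 5P.
Supply slope: (226 − 220)/(20 − 14) = 1, so Qs = P + 206.
Before the tax: set 302 − 5P = P + 206 → P* = $16, Q* = 222.
With the tax collected from buyers, demand (in seller-price terms) shifts: Qd = 302 − 5(P + 6).
New equilibrium: buyers pay $17, sellers receive $11, Q = 217. (Wedge: Pb − Ps = 6.)
ΔCS is the trapezoid between Q = 217 and Q = 222 of height $1: ½ · (222 + 217) · 1 = $219.5.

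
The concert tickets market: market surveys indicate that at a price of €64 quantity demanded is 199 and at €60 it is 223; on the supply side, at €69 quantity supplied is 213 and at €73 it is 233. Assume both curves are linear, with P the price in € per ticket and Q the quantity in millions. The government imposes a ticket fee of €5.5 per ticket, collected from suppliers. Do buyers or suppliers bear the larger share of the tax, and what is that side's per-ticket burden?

Demand slope: (223 − 199)/(60 − 64) = -6, so Qd = 583 − 6P.
Supply slope: (233 − 213)/(73 − 69) = 5, so Qs = 5P − 132.
Before the tax: set 583 − 6P = 5P − 132 → P* = €65, Q* = 193.
With the tax collected from suppliers, supply shifts: Qs = 5(P − 5.5) − 132.
Solving gives Q = 178 with buyers paying €67.5 and suppliers receiving €62 (the €5.5 wedge).
Per-ticket burden: buyers €2.5, suppliers €3.
Suppliers take the larger share because supply is less price-elastic here (demand slope 6 vs supply slope 5).

Suppliers bear the larger share: €3 per ticket.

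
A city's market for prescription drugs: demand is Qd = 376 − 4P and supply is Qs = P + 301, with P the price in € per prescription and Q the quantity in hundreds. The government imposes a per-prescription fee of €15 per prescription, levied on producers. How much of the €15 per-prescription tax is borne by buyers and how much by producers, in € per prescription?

Buyers bear €3 per prescription; producers bear €12 per prescription.

Before the tax: set 376 − 4P = P + 301 → P* = €15, Q* = 316.
With the tax collected from producers, supply shifts: Qs = (P − 15) + 301.
Solving gives Q = 304 with buyers paying €18 and producers receiving €3 (the €15 wedge).
Burden on buyers: €3; on producers: €12. (They sum to €15.)
The less price-elastic side of the market bears the larger share of a per-unit tax.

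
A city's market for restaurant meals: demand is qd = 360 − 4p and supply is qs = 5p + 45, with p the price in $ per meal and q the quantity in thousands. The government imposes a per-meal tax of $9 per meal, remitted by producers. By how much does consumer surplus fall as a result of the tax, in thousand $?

Without the tax, 360 − 4p = 5p + 45 gives 9p = 315, so p* = $35 and q* = 220.
With the tax collected from producers, supply shifts: qs = 5(p − 9) + 45.
Solving gives q = 200 with consumers paying $40 and producers receiving $31 (the $9 wedge).
ΔCS is the trapezoid between Q = 200 and Q = 220 of height $5: ½ · (220 + 200) · 5 = $1050.

Consumer surplus falls by $1050 thousand.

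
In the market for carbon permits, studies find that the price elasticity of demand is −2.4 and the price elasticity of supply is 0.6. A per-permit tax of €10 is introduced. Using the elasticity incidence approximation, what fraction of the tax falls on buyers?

Incidence ratio: buyers' share ≈ εs / (εs + |εd|) = 0.6 / (0.6 + 2.4) = 0.2.
Supply is the less elastic side, so buyers bear the smaller share.

Buyers' share ≈ 0.2.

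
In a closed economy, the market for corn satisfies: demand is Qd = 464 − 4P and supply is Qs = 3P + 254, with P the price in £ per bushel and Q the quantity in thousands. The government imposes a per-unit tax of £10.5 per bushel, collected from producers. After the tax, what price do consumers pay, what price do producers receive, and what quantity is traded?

Without the tax, 464 − 4P = 3P + 254 gives 7P = 210, so P* = £30 and Q* = 344.
With the tax collected from producers, supply shifts: Qs = 3(P − 10.5) + 254.
New equilibrium: consumers pay £34.5, producers receive £24, Q = 326. (Wedge: Pb − Ps = 10.5.)

Consumers pay £34.5; producers receive £24; quantity = 326.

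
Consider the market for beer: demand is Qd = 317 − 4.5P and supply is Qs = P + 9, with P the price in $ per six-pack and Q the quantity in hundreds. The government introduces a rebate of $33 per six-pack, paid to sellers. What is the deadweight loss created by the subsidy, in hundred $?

Before the subsidy: set 317 − 4.5P = P + 9 → P* = $56, Q* = 65.
With a per-unit subsidy paid to sellers, each receives P + 33 per unit sold, so supply becomes Qs = (P + 33) + 9.
New equilibrium: buyers pay $50, sellers receive $83, Q = 92. (Wedge: Pb − Ps = −33.)
Quantity rises by |ΔQ| = |65 − 92| = 27.
DWL = ½ · t · |ΔQ| = ½ · 33 · 27 = $445.5.

Deadweight loss = $445.5 hundred.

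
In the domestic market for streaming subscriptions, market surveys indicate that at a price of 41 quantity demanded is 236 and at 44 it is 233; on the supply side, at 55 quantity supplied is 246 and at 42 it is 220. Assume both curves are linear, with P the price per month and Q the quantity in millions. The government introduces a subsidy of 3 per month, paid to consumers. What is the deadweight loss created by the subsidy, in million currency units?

Deadweight loss = 3 million.

Demand slope: (233 − 236)/(44 − 41) = -1, so Qd = 277 − P.
Supply slope: (220 − 246)/(42 − 55) = 2, so Qs = 2P + 136.
Without the subsidy, 277 − P = 2P + 136 gives 3P = 141, so P* = 47 and Q* = 230.
With a per-unit subsidy paid to consumers, each effectively pays P − 3, so demand becomes Qd = 277 − (P − 3).
Solving gives Q = 232 with consumers paying 45 and suppliers receiving 48 (the 3 wedge).
Quantity rises by |ΔQ| = |230 − 232| = 2.
DWL = ½ · t · |ΔQ| = ½ · 3 · 2 = 3.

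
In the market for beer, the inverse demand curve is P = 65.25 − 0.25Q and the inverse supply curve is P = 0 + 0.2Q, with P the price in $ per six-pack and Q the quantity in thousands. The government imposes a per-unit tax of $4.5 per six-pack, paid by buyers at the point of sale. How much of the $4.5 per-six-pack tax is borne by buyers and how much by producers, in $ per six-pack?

Buyers bear $2.5 per six-pack; producers bear $2 per six-pack.

Rewrite in direct form: Qd = 261 − 4P and Qs = 5P.
Without the tax, 261 − 4P = 5P gives 9P = 261, so P* = $29 and Q* = 145.
With the tax collected from buyers, demand (in seller-price terms) shifts: Qd = 261 − 4(P + 4.5).
New equilibrium: buyers pay $31.5, producers receive $27, Q = 135. (Wedge: Pb − Ps = 4.5.)
Burden on buyers: $2.5; on producers: $2. (They sum to $4.5.)
The less price-elastic side of the market bears the larger share of a per-unit tax.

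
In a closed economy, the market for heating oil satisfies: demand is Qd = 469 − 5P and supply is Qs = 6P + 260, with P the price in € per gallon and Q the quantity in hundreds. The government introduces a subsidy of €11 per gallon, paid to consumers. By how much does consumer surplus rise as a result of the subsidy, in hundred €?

Consumer surplus rises by €2334 hundred.

Without the subsidy, 469 − 5P = 6P + 260 gives 11P = 209, so P* = €19 and Q* = 374.
With a per-unit subsidy paid to consumers, each effectively pays P − 11, so demand becomes Qd = 469 − 5(P − 11).
New equilibrium: consumers pay €13, sellers receive €24, Q = 404. (Wedge: Pb − Ps = −11.)
ΔCS is the trapezoid between Q = 404 and Q = 374 of height €6: ½ · (374 + 404) · 6 = €2334.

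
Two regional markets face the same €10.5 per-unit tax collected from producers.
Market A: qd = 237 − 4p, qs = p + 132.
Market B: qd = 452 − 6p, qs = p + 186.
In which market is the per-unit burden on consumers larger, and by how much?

Market A, by €0.6.

Market A: pre-tax p* = €21, q* = 153; post-tax q = 144.6; per-unit burden on consumers = €2.1.
Market B: pre-tax p* = €38, q* = 224; post-tax q = 215; per-unit burden on consumers = €1.5.
Difference: €2.1 vs €1.5 → market A is larger by €0.6.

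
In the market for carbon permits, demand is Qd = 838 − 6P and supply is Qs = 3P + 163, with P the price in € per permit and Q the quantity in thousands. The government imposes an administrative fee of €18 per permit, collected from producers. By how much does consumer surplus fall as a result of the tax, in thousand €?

Consumer surplus falls by €2220 thousand.

Without the tax, 838 − 6P = 3P + 163 gives 9P = 675, so P* = €75 and Q* = 388.
With the tax collected from producers, supply shifts: Qs = 3(P − 18) + 163.
Solving gives Q = 352 with consumers paying €81 and producers receiving €63 (the €18 wedge).
ΔCS is the trapezoid between Q = 352 and Q = 388 of height €6: ½ · (388 + 352) · 6 = €2220.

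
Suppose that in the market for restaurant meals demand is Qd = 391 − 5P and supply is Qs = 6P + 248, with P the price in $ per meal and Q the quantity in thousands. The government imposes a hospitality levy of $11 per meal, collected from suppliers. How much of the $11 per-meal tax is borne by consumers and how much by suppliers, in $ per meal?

Before the tax: set 391 − 5P = 6P + 248 → P* = $13, Q* = 326.
With the tax collected from suppliers, supply shifts: Qs = 6(P − 11) + 248.
Solving gives Q = 296 with consumers paying $19 and suppliers receiving $8 (the $11 wedge).
Burden on consumers: $6; on suppliers: $5. (They sum to $11.)
The less price-elastic side of the market bears the larger share of a per-unit tax.

Consumers bear $6 per meal; suppliers bear $5 per meal.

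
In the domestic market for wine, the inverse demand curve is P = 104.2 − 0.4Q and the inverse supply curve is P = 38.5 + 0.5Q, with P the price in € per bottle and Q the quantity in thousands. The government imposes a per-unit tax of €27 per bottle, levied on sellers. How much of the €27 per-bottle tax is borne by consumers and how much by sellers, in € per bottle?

Rewrite in direct form: Qd = 260.5 − 2.5P and Qs = 2P − 77.
Before the tax: set 260.5 − 2.5P = 2P − 77 → P* = €75, Q* = 73.
With the tax collected from sellers, supply shifts: Qs = 2(P − 27) − 77.
Solving gives Q = 43 with consumers paying €87 and sellers receiving €60 (the €27 wedge).
Burden on consumers: €12; on sellers: €15. (They sum to €27.)
The less price-elastic side of the market bears the larger share of a per-unit tax.

Consumers bear €12 per bottle; sellers bear €15 per bottle.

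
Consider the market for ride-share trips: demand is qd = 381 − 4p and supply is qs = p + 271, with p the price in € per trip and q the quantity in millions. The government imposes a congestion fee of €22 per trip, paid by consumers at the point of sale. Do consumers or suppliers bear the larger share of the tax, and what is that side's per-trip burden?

Suppliers bear the larger share: €17.6 per trip.

Without the tax, 381 − 4p = p + 271 gives 5p = 110, so p* = €22 and q* = 293.
With the tax collected from consumers, demand (in seller-price terms) shifts: qd = 381 − 4(p + 22).
New equilibrium: consumers pay €26.4, suppliers receive €4.4, q = 275.4. (Wedge: pb − ps = 22.)
Per-trip burden: consumers €4.4, suppliers €17.6.
Suppliers take the larger share because supply is less price-elastic here (demand slope 4 vs supply slope 1).
The less price-elastic side of the market bears the larger share of a per-unit tax.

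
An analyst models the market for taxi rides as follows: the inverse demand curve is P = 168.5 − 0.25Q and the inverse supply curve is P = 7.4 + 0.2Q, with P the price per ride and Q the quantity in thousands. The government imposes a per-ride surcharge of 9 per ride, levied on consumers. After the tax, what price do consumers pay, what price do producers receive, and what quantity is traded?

Rewrite in direct form: Qd = 674 − 4P and Qs = 5P − 37.
Without the tax, 674 − 4P = 5P − 37 gives 9P = 711, so P* = 79 and Q* = 358.
With the tax collected from consumers, demand (in seller-price terms) shifts: Qd = 674 − 4(P + 9).
New equilibrium: consumers pay 84, producers receive 75, Q = 338. (Wedge: Pb − Ps = 9.)
The less price-elastic side of the market bears the larger share of a per-unit tax.

Consumers pay 84; producers receive 75; quantity = 338.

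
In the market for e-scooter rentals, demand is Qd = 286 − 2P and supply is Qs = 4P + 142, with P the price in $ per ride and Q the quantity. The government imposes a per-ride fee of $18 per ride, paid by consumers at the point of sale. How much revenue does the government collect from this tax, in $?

Tax revenue = $3852.

Before the tax: set 286 − 2P = 4P + 142 → P* = $24, Q* = 238.
With the tax collected from consumers, demand (in seller-price terms) shifts: Qd = 286 − 2(P + 18).
Solving gives Q = 214 with consumers paying $36 and suppliers receiving $18 (the $18 wedge).
Revenue = t · Q = 18 · 214 = $3852.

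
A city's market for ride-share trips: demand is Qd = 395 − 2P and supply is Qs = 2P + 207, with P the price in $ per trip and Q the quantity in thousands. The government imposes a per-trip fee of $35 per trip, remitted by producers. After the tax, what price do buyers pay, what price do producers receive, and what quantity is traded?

Before the tax: set 395 − 2P = 2P + 207 → P* = $47, Q* = 301.
With the tax collected from producers, supply shifts: Qs = 2(P − 35) + 207.
New equilibrium: buyers pay $64.5, producers receive $29.5, Q = 266. (Wedge: Pb − Ps = 35.)
The less price-elastic side of the market bears the larger share of a per-unit tax.

Buyers pay $64.5; producers receive $29.5; quantity = 266.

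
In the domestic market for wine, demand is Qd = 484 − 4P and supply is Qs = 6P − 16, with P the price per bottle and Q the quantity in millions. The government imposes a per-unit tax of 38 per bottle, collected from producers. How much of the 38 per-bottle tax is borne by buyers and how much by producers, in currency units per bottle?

Buyers bear 22.8 per bottle; producers bear 15.2 per bottle.

Before the tax: set 484 − 4P = 6P − 16 → P* = 50, Q* = 284.
With the tax collected from producers, supply shifts: Qs = 6(P − 38) − 16.
Solving gives Q = 192.8 with buyers paying 72.8 and producers receiving 34.8 (the 38 wedge).
Burden on buyers: 22.8; on producers: 15.2. (They sum to 38.)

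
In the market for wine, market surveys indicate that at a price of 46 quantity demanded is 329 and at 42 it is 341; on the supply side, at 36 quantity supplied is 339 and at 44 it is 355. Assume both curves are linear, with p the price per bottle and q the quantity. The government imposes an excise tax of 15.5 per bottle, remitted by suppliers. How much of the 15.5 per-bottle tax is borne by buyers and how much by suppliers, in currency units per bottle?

Buyers bear 6.2 per bottle; suppliers bear 9.3 per bottle.

Demand slope: (341 − 329)/(42 − 46) = -3, so qd = 467 − 3p.
Supply slope: (355 − 339)/(44 − 36) = 2, so qs = 2p + 267.
Without the tax, 467 − 3p = 2p + 267 gives 5p = 200, so p* = 40 and q* = 347.
With the tax collected from suppliers, supply shifts: qs = 2(p − 15.5) + 267.
Solving gives q = 328.4 with buyers paying 46.2 and suppliers receiving 30.7 (the 15.5 wedge).
Burden on buyers: 6.2; on suppliers: 9.3. (They sum to 15.5.)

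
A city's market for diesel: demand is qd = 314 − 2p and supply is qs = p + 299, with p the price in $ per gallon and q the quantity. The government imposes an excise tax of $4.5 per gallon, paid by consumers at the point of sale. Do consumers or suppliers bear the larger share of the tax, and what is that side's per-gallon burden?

Before the tax: set 314 − 2p = p + 299 → p* = $5, q* = 304.
With the tax collected from consumers, demand (in seller-price terms) shifts: qd = 314 − 2(p + 4.5).
New equilibrium: consumers pay $6.5, suppliers receive $2, q = 301. (Wedge: pb − ps = 4.5.)
Per-gallon burden: consumers $1.5, suppliers $3.
Suppliers take the larger share because supply is less price-elastic here (demand slope 2 vs supply slope 1).
The less price-elastic side of the market bears the larger share of a per-unit tax.

Suppliers bear the larger share: $3 per gallon.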